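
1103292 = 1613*684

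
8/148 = 2/37 = 0.05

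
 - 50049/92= - 50049/92 = - 544.01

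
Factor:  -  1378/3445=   -  2/5 = -2^1*  5^( - 1 )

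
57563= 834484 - 776921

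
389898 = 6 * 64983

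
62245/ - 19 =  - 62245/19 = - 3276.05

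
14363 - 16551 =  -2188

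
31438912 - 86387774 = - 54948862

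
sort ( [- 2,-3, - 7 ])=[-7 , - 3,-2 ] 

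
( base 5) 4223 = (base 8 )1063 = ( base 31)I5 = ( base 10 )563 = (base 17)1g2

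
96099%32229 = 31641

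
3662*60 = 219720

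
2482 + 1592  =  4074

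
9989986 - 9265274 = 724712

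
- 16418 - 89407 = -105825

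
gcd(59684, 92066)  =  2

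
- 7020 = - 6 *1170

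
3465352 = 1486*2332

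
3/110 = 3/110  =  0.03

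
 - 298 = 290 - 588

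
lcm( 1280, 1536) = 7680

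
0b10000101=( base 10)133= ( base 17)7E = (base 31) 49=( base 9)157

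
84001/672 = 84001/672= 125.00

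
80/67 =1 + 13/67 = 1.19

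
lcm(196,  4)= 196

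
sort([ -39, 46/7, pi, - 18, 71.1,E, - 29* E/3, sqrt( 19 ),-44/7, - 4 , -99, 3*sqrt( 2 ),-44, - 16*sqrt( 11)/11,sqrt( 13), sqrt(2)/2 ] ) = [ - 99,-44, - 39, - 29*E/3, - 18, - 44/7, - 16*sqrt( 11 )/11, - 4,sqrt ( 2 )/2, E,pi, sqrt( 13 ), 3*sqrt(2) , sqrt( 19),  46/7 , 71.1 ]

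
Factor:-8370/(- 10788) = 2^ ( - 1) * 3^2*5^1*29^(-1) = 45/58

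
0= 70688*0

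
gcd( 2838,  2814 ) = 6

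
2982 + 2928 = 5910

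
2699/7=2699/7 = 385.57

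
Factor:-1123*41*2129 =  - 41^1*1123^1*2129^1 = - 98025547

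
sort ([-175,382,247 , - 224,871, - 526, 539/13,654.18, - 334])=[ - 526,-334,-224,-175,539/13,247  ,  382,654.18,871]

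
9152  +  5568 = 14720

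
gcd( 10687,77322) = 1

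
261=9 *29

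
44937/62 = 44937/62 =724.79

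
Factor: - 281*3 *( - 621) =3^4*23^1*281^1 = 523503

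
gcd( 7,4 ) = 1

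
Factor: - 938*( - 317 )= 2^1* 7^1*67^1*317^1 = 297346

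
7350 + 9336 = 16686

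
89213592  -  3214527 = 85999065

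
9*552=4968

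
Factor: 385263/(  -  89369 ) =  -3^3*7^( - 1 )*17^(  -  1 )*19^1 = - 513/119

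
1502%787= 715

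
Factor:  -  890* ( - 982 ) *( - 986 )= - 2^3*5^1 * 17^1*29^1*89^1*491^1= - 861744280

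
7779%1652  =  1171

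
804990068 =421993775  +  382996293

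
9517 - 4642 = 4875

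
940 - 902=38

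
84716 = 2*42358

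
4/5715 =4/5715 = 0.00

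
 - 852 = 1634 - 2486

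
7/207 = 7/207 = 0.03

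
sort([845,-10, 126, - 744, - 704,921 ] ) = [ - 744 ,  -  704, - 10, 126, 845, 921 ]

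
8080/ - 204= - 2020/51 = - 39.61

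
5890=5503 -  - 387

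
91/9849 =13/1407 = 0.01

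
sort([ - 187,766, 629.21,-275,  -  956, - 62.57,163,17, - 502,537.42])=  [ - 956, - 502, - 275, - 187,- 62.57, 17, 163,537.42,629.21,766 ]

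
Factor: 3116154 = 2^1*3^1 *519359^1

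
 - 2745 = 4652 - 7397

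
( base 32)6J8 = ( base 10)6760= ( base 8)15150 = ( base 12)3ab4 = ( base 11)5096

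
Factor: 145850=2^1*5^2*2917^1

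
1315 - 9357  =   - 8042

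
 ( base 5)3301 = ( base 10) 451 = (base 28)G3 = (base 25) i1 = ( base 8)703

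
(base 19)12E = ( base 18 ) 14h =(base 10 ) 413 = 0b110011101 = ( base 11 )346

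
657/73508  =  657/73508 = 0.01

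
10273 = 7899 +2374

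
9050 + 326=9376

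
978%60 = 18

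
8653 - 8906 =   -  253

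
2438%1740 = 698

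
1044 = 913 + 131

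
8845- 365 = 8480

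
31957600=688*46450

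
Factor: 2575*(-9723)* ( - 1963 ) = 3^1 * 5^2*7^1*13^1*103^1*151^1 * 463^1  =  49147091175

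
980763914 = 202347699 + 778416215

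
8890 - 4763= 4127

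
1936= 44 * 44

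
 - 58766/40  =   - 29383/20 = - 1469.15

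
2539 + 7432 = 9971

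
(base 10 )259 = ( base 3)100121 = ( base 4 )10003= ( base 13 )16C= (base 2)100000011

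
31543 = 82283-50740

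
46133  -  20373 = 25760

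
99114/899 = 110 + 224/899  =  110.25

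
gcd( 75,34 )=1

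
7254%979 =401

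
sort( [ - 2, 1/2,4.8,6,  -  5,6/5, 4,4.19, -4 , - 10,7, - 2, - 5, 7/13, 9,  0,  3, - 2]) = [ - 10, - 5,  -  5, - 4 , - 2, - 2, - 2, 0,1/2,7/13,6/5, 3,4,4.19,4.8,6,7, 9 ]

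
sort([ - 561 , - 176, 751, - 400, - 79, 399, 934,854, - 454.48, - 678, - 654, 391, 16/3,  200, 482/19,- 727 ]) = [  -  727 , - 678, - 654, - 561, - 454.48, - 400, - 176,-79, 16/3, 482/19,200,391,399, 751 , 854,934 ]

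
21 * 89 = 1869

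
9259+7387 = 16646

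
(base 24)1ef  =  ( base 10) 927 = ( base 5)12202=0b1110011111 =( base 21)223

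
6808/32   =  212 + 3/4 =212.75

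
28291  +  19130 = 47421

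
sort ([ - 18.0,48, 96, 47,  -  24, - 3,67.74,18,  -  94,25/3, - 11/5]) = [ - 94,-24, - 18.0, - 3, - 11/5 , 25/3, 18,47,48,  67.74,96]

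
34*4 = 136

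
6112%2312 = 1488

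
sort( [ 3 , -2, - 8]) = [- 8, - 2,3 ]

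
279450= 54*5175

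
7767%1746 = 783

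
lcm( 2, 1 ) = 2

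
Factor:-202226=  - 2^1 * 101113^1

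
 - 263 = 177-440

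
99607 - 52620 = 46987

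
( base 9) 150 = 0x7E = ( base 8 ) 176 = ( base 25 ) 51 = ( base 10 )126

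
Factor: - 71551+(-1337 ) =-72888   =  -  2^3* 3^1*3037^1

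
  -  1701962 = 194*(  -  8773) 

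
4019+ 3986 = 8005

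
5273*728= 3838744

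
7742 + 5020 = 12762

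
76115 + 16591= 92706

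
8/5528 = 1/691 = 0.00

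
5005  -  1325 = 3680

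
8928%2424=1656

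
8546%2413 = 1307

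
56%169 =56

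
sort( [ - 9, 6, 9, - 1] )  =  [- 9, - 1,6,9 ] 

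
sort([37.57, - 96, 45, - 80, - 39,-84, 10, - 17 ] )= [ - 96, - 84, - 80, - 39, - 17, 10, 37.57, 45] 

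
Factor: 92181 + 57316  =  149497^1 = 149497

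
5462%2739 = 2723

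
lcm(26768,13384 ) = 26768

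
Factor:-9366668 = -2^2*727^1*3221^1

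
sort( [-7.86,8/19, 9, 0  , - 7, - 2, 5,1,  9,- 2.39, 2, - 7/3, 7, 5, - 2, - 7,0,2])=[ - 7.86, - 7, - 7,-2.39,  -  7/3, - 2, - 2,  0, 0,8/19, 1, 2, 2, 5,5,  7,  9, 9]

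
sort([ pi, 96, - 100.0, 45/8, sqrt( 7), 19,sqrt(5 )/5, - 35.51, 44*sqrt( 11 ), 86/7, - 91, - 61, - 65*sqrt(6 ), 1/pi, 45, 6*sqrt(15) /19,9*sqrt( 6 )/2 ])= [  -  65*sqrt( 6 ), - 100.0, - 91, - 61, - 35.51, 1/pi, sqrt(5 )/5,  6 * sqrt( 15)/19 , sqrt( 7), pi,  45/8,9 * sqrt( 6 )/2, 86/7,19,  45,  96, 44*sqrt( 11)] 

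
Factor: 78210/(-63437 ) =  - 90/73=- 2^1 * 3^2*5^1*  73^( -1) 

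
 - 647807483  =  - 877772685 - -229965202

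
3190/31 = 3190/31 = 102.90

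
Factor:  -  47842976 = -2^5 * 1495093^1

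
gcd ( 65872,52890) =2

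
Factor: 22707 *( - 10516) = - 2^2*3^3*11^1*29^2*239^1 = - 238786812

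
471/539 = 471/539 = 0.87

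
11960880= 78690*152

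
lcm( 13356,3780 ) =200340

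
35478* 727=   25792506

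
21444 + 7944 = 29388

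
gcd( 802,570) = 2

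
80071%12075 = 7621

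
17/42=17/42 = 0.40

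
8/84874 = 4/42437 = 0.00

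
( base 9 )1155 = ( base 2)1101011100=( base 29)10J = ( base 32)QS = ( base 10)860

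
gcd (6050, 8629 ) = 1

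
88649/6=88649/6 =14774.83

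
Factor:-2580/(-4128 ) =5/8 = 2^(-3 )*5^1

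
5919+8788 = 14707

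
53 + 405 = 458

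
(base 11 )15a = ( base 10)186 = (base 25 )7B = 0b10111010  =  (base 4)2322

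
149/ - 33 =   -  149/33 = - 4.52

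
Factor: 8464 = 2^4*23^2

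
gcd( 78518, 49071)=11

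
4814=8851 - 4037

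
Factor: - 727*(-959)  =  7^1*137^1*727^1= 697193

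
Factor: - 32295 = -3^1*5^1*2153^1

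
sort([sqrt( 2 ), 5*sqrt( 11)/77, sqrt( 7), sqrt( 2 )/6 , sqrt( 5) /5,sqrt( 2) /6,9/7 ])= [ 5* sqrt( 11 )/77,sqrt( 2 ) /6,sqrt( 2 ) /6, sqrt( 5)/5,  9/7,sqrt( 2 ),sqrt (7 ) ] 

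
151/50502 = 151/50502=0.00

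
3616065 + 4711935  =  8328000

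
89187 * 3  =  267561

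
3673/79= 3673/79 =46.49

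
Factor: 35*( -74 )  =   - 2590 = - 2^1*5^1 * 7^1*37^1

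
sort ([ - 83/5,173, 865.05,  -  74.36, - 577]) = [-577,-74.36, - 83/5, 173,  865.05 ] 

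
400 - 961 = -561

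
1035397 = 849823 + 185574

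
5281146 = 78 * 67707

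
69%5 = 4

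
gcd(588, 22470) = 42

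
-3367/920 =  - 3367/920 = - 3.66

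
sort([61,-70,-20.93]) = [ - 70, - 20.93, 61] 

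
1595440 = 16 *99715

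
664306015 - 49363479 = 614942536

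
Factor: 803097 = 3^2*17^1*29^1*181^1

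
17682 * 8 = 141456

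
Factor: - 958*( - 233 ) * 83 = 18526762 = 2^1*83^1*233^1*479^1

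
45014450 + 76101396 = 121115846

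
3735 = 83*45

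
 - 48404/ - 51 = 48404/51 = 949.10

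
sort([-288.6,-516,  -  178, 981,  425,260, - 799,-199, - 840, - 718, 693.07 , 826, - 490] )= [ - 840, - 799, - 718, - 516 , - 490,-288.6, - 199, - 178, 260, 425,693.07, 826,981 ] 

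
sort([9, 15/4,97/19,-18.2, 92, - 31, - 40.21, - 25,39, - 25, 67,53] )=[ - 40.21, - 31, - 25, - 25, - 18.2,15/4,97/19 , 9, 39 , 53, 67,92]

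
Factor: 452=2^2*113^1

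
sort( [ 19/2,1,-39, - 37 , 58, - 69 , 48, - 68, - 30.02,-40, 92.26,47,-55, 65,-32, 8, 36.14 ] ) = [ - 69, - 68, - 55, - 40, - 39 , - 37,- 32 , - 30.02, 1,8  ,  19/2,36.14,47, 48,58,65 , 92.26 ] 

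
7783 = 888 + 6895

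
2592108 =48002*54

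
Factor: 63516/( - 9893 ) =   -  2^2 * 3^1*13^( - 1) *67^1  *79^1*761^( -1 )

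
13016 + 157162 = 170178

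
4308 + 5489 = 9797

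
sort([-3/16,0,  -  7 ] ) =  [ - 7, - 3/16 , 0 ]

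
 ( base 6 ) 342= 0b10000110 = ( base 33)42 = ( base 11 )112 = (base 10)134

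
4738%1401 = 535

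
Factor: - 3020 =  - 2^2 * 5^1*151^1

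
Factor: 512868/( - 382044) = -541/403 =- 13^( - 1 )*31^( - 1)*541^1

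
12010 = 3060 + 8950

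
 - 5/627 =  - 1 +622/627 = - 0.01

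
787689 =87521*9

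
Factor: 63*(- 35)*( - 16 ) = 35280 = 2^4 * 3^2*5^1 * 7^2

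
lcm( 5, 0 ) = 0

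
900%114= 102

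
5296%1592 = 520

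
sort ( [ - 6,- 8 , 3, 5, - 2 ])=[ - 8,-6,-2,3,5]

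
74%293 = 74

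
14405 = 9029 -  - 5376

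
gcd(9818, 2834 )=2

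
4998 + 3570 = 8568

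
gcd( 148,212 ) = 4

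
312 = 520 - 208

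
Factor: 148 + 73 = 13^1*17^1  =  221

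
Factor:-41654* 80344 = -3346648976 = -2^4*11^2 * 59^1 * 83^1*353^1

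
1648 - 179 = 1469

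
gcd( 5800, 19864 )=8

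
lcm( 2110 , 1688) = 8440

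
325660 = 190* 1714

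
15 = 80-65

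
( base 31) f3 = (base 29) G4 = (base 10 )468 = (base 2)111010100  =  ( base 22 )l6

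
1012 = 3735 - 2723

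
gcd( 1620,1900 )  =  20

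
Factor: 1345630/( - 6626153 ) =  - 2^1  *5^1*11^1*13^1 * 941^1*1759^( - 1)*3767^ ( - 1)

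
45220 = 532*85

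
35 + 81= 116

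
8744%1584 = 824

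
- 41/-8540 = 41/8540 = 0.00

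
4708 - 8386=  - 3678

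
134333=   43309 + 91024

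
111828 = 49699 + 62129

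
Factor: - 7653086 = - 2^1*7^1*19^1*28771^1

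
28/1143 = 28/1143 = 0.02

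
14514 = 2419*6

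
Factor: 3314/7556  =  2^(  -  1)*1657^1* 1889^( - 1)  =  1657/3778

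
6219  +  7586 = 13805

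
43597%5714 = 3599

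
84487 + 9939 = 94426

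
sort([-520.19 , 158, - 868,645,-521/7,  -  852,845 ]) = [ - 868,-852, - 520.19 ,-521/7, 158,645,845 ]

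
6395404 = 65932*97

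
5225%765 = 635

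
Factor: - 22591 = -19^1*29^1*41^1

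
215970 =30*7199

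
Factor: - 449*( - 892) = 400508 = 2^2*223^1*449^1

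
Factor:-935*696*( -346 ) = 2^4 * 3^1*5^1*11^1  *  17^1*29^1*173^1=225162960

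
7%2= 1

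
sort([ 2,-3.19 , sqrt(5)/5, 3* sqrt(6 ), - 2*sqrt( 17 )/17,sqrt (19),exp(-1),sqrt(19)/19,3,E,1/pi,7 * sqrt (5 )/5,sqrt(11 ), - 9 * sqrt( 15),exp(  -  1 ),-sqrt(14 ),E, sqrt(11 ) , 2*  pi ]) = [ - 9*sqrt( 15 ),-sqrt(14 ), - 3.19,-2*sqrt( 17 )/17,sqrt( 19) /19,1/pi , exp( -1 ),exp(-1 ),sqrt(5)/5, 2, E, E , 3, 7*sqrt( 5)/5,sqrt( 11),sqrt(11 ),sqrt(19 ), 2*pi, 3*sqrt ( 6) ]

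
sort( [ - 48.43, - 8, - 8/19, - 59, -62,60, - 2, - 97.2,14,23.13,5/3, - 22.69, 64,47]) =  [-97.2, - 62, - 59, - 48.43,-22.69, - 8,  -  2, - 8/19,5/3,14,23.13,47,60,64] 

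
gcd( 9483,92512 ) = 1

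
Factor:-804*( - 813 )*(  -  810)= - 529458120 = - 2^3*3^6*5^1*67^1*271^1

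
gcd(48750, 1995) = 15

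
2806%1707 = 1099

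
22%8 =6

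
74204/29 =2558 + 22/29 = 2558.76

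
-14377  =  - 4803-9574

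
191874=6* 31979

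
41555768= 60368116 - 18812348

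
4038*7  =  28266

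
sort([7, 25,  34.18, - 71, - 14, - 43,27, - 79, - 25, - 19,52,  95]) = [ - 79 , - 71, - 43 , - 25, - 19, -14, 7,25,27,34.18, 52,  95]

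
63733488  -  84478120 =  - 20744632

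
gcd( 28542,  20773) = 1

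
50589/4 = 12647 + 1/4 = 12647.25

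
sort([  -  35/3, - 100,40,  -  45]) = [ - 100,  -  45, -35/3,  40 ] 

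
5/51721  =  5/51721 = 0.00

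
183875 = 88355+95520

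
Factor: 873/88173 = 1/101 = 101^( - 1 )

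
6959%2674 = 1611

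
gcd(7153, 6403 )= 1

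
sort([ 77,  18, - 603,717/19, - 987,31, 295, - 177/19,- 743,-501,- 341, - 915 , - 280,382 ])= [ - 987, - 915, - 743,- 603,-501 , - 341,- 280, - 177/19,18, 31,717/19, 77,295,382 ] 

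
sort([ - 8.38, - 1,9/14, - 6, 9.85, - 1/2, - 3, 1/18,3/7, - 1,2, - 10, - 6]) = [ - 10 , - 8.38, - 6, - 6, - 3, - 1, - 1, - 1/2,  1/18, 3/7, 9/14,  2,9.85]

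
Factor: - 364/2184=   -  2^( - 1) * 3^( - 1 ) =- 1/6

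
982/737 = 982/737=   1.33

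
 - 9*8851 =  - 79659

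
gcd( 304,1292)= 76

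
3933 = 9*437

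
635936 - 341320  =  294616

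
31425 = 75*419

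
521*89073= 46407033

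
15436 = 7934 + 7502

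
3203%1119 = 965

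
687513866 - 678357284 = 9156582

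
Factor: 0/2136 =0^1= 0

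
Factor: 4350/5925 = 2^1*29^1*79^( - 1) = 58/79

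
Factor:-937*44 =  - 41228 =- 2^2*11^1*937^1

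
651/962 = 651/962 = 0.68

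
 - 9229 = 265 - 9494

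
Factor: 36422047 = 113^1 * 322319^1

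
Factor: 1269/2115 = 3/5 = 3^1*5^ ( - 1)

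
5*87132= 435660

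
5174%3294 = 1880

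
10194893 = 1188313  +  9006580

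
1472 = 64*23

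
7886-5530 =2356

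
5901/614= 5901/614= 9.61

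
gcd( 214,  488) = 2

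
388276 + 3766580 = 4154856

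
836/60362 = 418/30181= 0.01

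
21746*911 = 19810606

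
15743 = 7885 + 7858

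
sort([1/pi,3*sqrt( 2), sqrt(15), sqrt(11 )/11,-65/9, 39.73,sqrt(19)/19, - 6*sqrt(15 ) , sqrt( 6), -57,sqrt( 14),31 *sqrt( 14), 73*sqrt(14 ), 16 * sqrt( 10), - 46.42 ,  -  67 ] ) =[ - 67,  -  57, - 46.42, - 6*sqrt( 15), - 65/9,sqrt( 19 ) /19,sqrt( 11)/11, 1/pi, sqrt(6),sqrt( 14),sqrt( 15), 3*sqrt (2 ), 39.73 , 16*sqrt( 10),31*sqrt(14), 73*sqrt( 14 )] 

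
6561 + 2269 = 8830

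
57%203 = 57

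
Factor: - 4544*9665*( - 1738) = 2^7 * 5^1*11^1*71^1 * 79^1*1933^1 = 76329066880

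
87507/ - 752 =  - 117 + 477/752 = -  116.37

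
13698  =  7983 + 5715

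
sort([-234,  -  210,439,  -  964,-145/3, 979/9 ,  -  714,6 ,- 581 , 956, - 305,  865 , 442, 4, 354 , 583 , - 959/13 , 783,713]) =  [ - 964, - 714 , - 581, - 305 , - 234,-210, - 959/13, -145/3,4 , 6, 979/9 , 354,439, 442, 583,713, 783, 865,956 ]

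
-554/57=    - 10+16/57 =- 9.72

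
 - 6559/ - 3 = 6559/3 = 2186.33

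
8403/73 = 8403/73 = 115.11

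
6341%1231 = 186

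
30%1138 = 30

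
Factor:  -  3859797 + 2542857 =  - 2^2*3^1*5^1*47^1*467^1 = - 1316940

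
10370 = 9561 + 809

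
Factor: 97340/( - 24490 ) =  - 314/79 = - 2^1*79^(  -  1 )*157^1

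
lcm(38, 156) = 2964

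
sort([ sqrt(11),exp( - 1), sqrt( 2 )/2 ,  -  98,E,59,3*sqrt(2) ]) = [ - 98,exp( - 1 ),  sqrt (2)/2,E,sqrt(11), 3*sqrt (2 ),59 ] 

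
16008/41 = 16008/41 = 390.44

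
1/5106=1/5106 = 0.00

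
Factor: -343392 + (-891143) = -5^1*246907^1=- 1234535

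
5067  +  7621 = 12688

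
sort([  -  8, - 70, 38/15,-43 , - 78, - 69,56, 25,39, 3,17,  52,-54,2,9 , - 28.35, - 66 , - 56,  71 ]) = [ - 78, - 70, - 69, -66,  -  56, - 54, - 43, - 28.35, - 8,  2 , 38/15,3,9, 17,  25,39,52, 56,71 ]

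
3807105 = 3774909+32196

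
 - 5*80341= -401705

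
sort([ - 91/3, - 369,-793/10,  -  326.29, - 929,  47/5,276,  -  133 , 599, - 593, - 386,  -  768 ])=[ - 929, - 768, - 593,-386, - 369 ,  -  326.29, - 133 , - 793/10, - 91/3,47/5, 276,599]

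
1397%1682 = 1397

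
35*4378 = 153230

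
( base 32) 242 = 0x882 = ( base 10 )2178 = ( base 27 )2qi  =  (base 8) 4202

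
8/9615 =8/9615 = 0.00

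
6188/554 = 11 + 47/277 = 11.17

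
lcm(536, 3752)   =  3752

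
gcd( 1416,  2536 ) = 8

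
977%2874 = 977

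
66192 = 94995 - 28803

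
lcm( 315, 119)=5355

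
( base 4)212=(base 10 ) 38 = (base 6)102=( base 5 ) 123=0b100110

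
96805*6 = 580830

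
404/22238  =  202/11119= 0.02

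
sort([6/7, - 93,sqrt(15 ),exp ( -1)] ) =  [-93 , exp( - 1),6/7,sqrt(15 )]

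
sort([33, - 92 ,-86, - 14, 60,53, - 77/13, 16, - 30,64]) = [ - 92 , - 86,-30, - 14, - 77/13,16, 33, 53, 60, 64]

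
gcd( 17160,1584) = 264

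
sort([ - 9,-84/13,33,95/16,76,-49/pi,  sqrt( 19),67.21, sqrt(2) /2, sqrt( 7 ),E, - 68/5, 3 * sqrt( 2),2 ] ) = [ - 49/pi, - 68/5, - 9, - 84/13,  sqrt( 2)/2,2  ,  sqrt(7 ),E,  3*sqrt( 2 ),sqrt (19),  95/16,33, 67.21,76 ] 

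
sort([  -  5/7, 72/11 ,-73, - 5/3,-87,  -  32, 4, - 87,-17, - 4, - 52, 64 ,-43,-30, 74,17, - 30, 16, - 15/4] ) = [-87,  -  87, - 73, - 52,- 43, - 32, - 30, - 30, - 17 ,-4,  -  15/4, - 5/3, - 5/7,4,72/11 , 16, 17, 64,74]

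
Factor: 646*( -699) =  - 2^1*3^1 * 17^1*19^1*233^1 = -451554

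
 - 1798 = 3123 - 4921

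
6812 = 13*524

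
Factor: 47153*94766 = 2^1 * 7^2*61^1*773^1*967^1 = 4468501198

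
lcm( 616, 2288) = 16016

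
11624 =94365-82741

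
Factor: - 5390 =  - 2^1*5^1*7^2*11^1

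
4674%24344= 4674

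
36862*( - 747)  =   - 27535914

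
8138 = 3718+4420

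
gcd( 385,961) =1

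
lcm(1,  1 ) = 1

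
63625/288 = 63625/288 = 220.92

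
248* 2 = 496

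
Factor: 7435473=3^1*41^1*61^1*991^1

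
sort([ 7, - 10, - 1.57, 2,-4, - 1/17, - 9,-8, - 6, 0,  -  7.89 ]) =[ - 10, - 9,  -  8, - 7.89,-6, - 4, - 1.57, - 1/17, 0,2, 7 ] 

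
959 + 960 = 1919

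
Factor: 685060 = 2^2 * 5^1*34253^1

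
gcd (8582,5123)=1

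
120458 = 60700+59758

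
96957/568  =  96957/568 = 170.70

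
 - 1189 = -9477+8288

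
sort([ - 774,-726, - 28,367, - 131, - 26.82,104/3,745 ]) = [  -  774, - 726,-131,-28, - 26.82, 104/3 , 367, 745] 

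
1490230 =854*1745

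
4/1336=1/334 = 0.00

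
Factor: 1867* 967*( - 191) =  -344829299  =  -191^1*967^1* 1867^1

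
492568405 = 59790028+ 432778377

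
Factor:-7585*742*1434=  -  2^2 * 3^1*  5^1*7^1*37^1*41^1 * 53^1 * 239^1 = - 8070652380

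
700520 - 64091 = 636429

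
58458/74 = 789 + 36/37 = 789.97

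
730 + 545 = 1275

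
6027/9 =669+2/3 = 669.67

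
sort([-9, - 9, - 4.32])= [ -9, - 9, - 4.32 ]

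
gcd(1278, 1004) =2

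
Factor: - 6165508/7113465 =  - 2^2*3^( - 2)*5^( - 1)*158077^( - 1)*1541377^1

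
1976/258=7+85/129 = 7.66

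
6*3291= 19746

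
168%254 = 168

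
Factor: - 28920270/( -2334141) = 9640090/778047  =  2^1*3^( - 1) * 5^1*223^( - 1 )*1163^(-1)*964009^1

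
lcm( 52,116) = 1508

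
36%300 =36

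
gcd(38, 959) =1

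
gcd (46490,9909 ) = 1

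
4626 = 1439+3187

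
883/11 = 883/11 = 80.27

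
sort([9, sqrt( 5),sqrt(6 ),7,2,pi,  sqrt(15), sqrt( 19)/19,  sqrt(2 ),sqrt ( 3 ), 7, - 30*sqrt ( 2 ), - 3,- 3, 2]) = [ - 30 * sqrt(2), - 3, - 3, sqrt( 19)/19,sqrt(2 ), sqrt( 3 ), 2, 2,sqrt ( 5), sqrt( 6 ), pi, sqrt(15 ),7, 7,  9]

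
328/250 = 164/125  =  1.31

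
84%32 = 20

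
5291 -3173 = 2118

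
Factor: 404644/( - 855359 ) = -2^2*101161^1*855359^( - 1)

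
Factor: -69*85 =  - 5865 = -3^1*5^1*17^1*23^1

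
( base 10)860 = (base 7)2336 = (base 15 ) 3c5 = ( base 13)512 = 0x35C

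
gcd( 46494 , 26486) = 82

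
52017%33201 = 18816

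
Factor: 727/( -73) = - 73^( - 1 )*727^1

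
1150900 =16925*68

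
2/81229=2/81229 =0.00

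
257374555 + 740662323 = 998036878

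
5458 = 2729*2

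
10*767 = 7670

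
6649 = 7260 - 611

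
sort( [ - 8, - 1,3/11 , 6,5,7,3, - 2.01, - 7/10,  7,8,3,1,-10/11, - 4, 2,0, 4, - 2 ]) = [ -8, - 4,  -  2.01, - 2, - 1 , - 10/11, - 7/10,0,3/11, 1, 2,3, 3,4,5,6,7, 7, 8]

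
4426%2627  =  1799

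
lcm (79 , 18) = 1422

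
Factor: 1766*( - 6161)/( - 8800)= 2^( - 4 )*5^(-2 )*11^( - 1)*61^1 *101^1 * 883^1 = 5440163/4400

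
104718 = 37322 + 67396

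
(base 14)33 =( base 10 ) 45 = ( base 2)101101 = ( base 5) 140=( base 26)1j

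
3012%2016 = 996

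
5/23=5/23 = 0.22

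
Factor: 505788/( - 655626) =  - 2^1*373^1  *  967^(-1 )= -746/967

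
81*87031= 7049511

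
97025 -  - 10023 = 107048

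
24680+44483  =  69163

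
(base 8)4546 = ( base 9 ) 3263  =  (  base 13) 1131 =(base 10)2406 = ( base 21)59c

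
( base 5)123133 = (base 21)AI5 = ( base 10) 4793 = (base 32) 4LP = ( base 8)11271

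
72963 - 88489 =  -15526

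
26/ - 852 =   -  13/426 =-0.03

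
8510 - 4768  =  3742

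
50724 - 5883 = 44841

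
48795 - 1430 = 47365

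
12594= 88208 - 75614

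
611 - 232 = 379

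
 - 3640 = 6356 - 9996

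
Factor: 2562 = 2^1*3^1*7^1 * 61^1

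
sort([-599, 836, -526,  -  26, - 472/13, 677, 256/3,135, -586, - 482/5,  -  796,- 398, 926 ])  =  [ - 796, - 599, - 586,-526,- 398, - 482/5,-472/13,  -  26,256/3 , 135,  677, 836, 926]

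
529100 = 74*7150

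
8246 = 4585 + 3661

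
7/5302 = 7/5302 = 0.00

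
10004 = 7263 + 2741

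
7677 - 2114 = 5563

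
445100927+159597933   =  604698860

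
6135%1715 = 990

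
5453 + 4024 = 9477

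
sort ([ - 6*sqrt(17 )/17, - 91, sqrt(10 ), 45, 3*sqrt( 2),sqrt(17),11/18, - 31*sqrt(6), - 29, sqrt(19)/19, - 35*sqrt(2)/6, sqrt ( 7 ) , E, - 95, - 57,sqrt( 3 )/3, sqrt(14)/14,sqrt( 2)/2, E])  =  [ -95,-91, - 31*sqrt(6),-57,-29,- 35*sqrt ( 2)/6, - 6*sqrt( 17 ) /17, sqrt ( 19)/19,  sqrt ( 14)/14, sqrt( 3) /3 , 11/18,sqrt( 2)/2, sqrt(7), E, E, sqrt(10), sqrt ( 17 ), 3*sqrt( 2 ),45]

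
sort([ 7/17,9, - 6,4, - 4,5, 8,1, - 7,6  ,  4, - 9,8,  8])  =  [-9,-7, - 6, - 4,7/17 , 1,4,4,5,6,  8,8 , 8,  9] 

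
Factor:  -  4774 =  - 2^1*7^1*11^1 * 31^1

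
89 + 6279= 6368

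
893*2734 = 2441462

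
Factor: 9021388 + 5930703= 14952091  =  7^1*11^2 * 127^1*139^1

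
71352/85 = 839  +  37/85  =  839.44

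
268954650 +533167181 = 802121831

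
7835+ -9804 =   -  1969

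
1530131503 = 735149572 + 794981931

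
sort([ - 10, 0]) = [ - 10, 0 ]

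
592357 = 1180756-588399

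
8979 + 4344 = 13323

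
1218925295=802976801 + 415948494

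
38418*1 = 38418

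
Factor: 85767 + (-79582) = 5^1* 1237^1 = 6185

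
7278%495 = 348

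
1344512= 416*3232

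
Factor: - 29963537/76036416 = -2^ ( - 6)*3^(-1)*17^1*239^( -1)*1657^( - 1)*1762561^1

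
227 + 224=451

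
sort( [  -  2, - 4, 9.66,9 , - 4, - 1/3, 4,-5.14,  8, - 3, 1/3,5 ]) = [-5.14,- 4,-4,-3, - 2,  -  1/3,1/3, 4, 5, 8 , 9  ,  9.66 ] 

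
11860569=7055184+4805385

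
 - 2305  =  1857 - 4162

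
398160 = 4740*84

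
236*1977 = 466572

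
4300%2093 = 114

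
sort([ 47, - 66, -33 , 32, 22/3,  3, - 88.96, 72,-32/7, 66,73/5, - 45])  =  [-88.96 ,-66,-45, - 33, - 32/7 , 3, 22/3, 73/5 , 32,47, 66,72]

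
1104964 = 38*29078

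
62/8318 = 31/4159 = 0.01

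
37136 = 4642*8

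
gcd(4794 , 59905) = 1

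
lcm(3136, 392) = 3136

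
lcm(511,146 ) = 1022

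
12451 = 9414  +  3037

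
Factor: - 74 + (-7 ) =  - 81 = -3^4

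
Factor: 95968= 2^5*2999^1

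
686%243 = 200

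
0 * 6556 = 0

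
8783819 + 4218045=13001864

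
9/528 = 3/176=   0.02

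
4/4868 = 1/1217= 0.00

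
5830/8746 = 2915/4373 = 0.67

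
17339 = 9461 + 7878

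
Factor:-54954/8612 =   -  27477/4306 = - 2^( - 1 ) * 3^2 *43^1*71^1 * 2153^(  -  1 ) 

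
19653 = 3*6551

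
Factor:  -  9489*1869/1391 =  - 3^2 * 7^1 * 13^( - 1)*89^1*107^(-1)*3163^1 = - 17734941/1391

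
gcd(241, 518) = 1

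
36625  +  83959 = 120584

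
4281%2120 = 41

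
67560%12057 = 7275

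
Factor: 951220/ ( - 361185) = -2^2*3^( - 1)  *11^(  -  2)*239^1 = - 956/363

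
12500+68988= 81488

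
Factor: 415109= 415109^1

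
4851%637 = 392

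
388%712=388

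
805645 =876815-71170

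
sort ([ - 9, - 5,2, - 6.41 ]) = [-9,  -  6.41, - 5, 2]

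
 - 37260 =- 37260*1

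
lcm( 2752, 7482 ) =239424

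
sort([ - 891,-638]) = [ - 891, - 638 ]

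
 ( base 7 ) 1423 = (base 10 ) 556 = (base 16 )22c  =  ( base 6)2324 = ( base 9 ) 677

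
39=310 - 271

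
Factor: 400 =2^4*5^2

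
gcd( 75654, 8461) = 1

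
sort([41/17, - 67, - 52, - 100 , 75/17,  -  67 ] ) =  [  -  100  , - 67, - 67,  -  52,41/17, 75/17 ]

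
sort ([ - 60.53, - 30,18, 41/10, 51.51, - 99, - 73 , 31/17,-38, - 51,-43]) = [- 99, - 73, - 60.53, - 51, - 43,  -  38, -30,31/17, 41/10, 18, 51.51 ]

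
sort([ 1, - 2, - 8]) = [ - 8, - 2 , 1 ] 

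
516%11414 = 516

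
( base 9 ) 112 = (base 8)134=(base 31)2U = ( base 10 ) 92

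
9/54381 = 3/18127 = 0.00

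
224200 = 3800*59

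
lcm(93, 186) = 186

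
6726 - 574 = 6152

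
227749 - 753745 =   -  525996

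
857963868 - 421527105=436436763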